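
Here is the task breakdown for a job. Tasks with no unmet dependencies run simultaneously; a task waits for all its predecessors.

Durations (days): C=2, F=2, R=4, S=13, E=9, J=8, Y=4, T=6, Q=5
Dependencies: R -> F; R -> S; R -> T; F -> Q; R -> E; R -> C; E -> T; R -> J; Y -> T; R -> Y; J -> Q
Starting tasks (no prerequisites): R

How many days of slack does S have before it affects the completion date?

2

The longest chain is R→E→T = 4+9+6 = 19; overall finish 19 days.
Longest path through S: 17 days (earliest finish 17, latest finish 19).
Float = 19 − 17 = 2.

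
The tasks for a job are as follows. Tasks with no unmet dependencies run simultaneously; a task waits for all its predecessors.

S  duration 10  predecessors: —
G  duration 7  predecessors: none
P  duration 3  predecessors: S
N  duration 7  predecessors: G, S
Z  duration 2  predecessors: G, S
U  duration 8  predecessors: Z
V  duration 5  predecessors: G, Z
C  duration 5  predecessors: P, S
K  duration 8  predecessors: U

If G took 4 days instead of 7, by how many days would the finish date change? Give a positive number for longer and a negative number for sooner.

As given, the longest chain is S→Z→U→K = 10+2+8+8 = 28, so the finish is 28 days.
G is off the critical path — its longest chain is 25 days, giving 3 of slack.
No other chain overtakes it, so the finish is 28 days.
Change in finish: 28 − 28 = +0 days.

0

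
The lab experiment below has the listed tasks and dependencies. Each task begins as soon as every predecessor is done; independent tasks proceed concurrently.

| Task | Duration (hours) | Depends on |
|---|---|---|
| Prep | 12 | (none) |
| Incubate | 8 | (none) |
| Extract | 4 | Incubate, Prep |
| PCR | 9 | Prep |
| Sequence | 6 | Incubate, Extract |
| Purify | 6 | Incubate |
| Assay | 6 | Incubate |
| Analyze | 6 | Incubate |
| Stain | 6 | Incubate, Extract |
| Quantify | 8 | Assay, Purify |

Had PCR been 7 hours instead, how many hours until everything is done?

22

The binding path is Prep→Extract→Sequence = 12+4+6 = 22; finish at 22 hours.
PCR is off the critical path — its longest chain is 21 hours, giving 1 of slack.
The critical path is still Prep→Extract→Sequence; finish is now 22 hours.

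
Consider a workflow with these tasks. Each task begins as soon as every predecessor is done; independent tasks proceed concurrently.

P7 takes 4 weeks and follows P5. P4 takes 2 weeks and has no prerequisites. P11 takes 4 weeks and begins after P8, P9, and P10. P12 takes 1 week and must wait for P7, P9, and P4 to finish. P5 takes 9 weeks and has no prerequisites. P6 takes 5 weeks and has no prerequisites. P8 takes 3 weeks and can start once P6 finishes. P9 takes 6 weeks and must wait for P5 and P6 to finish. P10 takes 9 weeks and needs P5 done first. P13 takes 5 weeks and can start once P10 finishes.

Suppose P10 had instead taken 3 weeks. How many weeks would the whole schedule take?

Baseline: P5→P10→P13 = 9+9+5 = 23 → 23 weeks.
P10 lies on that path, so at 3 weeks the path becomes 17 weeks.
New critical path: P5→P9→P11 = 9+6+4 = 19 ⇒ 19 weeks.

19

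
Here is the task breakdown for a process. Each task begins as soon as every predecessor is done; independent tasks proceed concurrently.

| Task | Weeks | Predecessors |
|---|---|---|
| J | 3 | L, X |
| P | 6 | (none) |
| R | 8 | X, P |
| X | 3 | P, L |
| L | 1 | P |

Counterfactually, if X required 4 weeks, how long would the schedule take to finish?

As given, the longest chain is P→L→X→R = 6+1+3+8 = 18, so the finish is 18 weeks.
X lies on that path, so at 4 weeks the path becomes 19 weeks.
The critical path is still P→L→X→R; finish is now 19 weeks.

19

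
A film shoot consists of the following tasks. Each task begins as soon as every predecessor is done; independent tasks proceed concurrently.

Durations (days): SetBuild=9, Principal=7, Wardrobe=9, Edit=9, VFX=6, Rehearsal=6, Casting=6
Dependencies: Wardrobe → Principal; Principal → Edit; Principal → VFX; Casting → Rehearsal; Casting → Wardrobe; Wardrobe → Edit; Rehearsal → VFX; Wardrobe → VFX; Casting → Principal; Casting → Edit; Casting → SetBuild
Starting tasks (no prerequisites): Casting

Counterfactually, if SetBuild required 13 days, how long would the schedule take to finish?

As given, the longest chain is Casting→Wardrobe→Principal→Edit = 6+9+7+9 = 31, so the finish is 31 days.
SetBuild is off the critical path — its longest chain is 15 days, giving 16 of slack.
No other chain overtakes it, so the finish is 31 days.

31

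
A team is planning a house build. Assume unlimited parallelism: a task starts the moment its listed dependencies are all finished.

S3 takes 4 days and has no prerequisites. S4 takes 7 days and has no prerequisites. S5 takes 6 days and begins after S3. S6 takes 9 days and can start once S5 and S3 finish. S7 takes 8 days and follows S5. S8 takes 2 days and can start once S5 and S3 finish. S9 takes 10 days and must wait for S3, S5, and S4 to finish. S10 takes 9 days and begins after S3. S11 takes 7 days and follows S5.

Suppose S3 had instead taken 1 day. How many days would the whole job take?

17

Critical path before the change: S3→S5→S9 = 4+6+10 = 20 giving 20 days.
Since S3 is critical, the -3 change carries straight to that chain (now 17 days).
No other chain overtakes it, so the finish is 17 days.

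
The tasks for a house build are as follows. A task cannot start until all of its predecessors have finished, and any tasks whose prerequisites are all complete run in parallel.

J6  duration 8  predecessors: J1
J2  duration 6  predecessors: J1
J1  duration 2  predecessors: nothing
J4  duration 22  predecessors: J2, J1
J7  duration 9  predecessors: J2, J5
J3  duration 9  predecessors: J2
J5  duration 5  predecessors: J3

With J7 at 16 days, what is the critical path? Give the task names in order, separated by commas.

J1, J2, J3, J5, J7

Actual critical path: J1→J2→J3→J5→J7 = 2+6+9+5+9 = 31 ⇒ 31 days.
Since J7 is critical, the +7 change carries straight to that chain (now 38 days).
No other chain overtakes it, so the finish is 38 days.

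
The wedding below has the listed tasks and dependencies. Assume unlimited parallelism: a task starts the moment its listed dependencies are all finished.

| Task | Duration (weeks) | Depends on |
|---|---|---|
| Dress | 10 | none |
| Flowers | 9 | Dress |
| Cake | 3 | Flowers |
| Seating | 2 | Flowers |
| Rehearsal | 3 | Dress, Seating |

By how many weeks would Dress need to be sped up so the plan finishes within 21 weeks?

3

Current finish: 24 weeks; target: 21.
Dress is on every critical path, so each week cut from Dress cuts the finish by one (this holds down to a finish of 15).
Need 24 − 21 = 3 weeks off Dress → Dress becomes 7 weeks, finish becomes 21.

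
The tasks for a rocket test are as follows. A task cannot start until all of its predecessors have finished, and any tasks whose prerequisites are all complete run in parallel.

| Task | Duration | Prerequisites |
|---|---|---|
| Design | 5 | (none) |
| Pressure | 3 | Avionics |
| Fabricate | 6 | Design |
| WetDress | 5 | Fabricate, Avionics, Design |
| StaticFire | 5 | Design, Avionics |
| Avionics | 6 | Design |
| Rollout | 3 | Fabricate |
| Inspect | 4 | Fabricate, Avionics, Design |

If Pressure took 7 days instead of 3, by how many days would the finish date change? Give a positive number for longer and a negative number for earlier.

2

The binding path is Design→Fabricate→WetDress = 5+6+5 = 16; finish at 16 days.
Pressure has 2 days of float (longest path through it is 14).
The binding chain switches to Design→Avionics→Pressure = 5+6+7 = 18; finish 18 days.
Change in finish: 18 − 16 = +2 days.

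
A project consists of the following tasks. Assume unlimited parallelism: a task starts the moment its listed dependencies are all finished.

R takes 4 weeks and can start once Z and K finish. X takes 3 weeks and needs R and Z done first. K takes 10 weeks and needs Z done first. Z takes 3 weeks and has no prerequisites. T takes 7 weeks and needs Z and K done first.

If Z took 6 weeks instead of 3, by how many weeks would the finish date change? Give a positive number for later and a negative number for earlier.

3

Baseline: Z→K→T = 3+10+7 = 20 → 20 weeks.
Z lies on that path, so at 6 weeks the path becomes 23 weeks.
That remains the longest chain; total 23 weeks.
Change in finish: 23 − 20 = +3 weeks.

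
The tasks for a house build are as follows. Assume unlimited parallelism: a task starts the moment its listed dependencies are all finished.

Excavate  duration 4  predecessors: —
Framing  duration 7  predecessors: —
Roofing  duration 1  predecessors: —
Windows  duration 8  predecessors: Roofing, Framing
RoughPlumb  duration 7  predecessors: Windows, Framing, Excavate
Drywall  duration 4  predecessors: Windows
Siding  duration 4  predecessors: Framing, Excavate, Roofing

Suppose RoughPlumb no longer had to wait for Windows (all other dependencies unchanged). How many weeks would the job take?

19

With the dependency in place, Framing→Windows→RoughPlumb = 7+8+7 = 22 sets the finish at 22 weeks.
Without Windows→RoughPlumb, RoughPlumb's earliest start moves from 15 to 7.
After: Framing→Windows→Drywall = 7+8+4 = 19 → 19 weeks.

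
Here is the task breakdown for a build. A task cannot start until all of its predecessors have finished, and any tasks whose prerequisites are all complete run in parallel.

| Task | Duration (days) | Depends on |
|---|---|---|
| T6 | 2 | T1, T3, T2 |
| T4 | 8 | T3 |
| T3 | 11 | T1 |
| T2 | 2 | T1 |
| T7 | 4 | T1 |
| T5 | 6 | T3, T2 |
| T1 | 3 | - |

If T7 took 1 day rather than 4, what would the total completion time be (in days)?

22

The binding path is T1→T3→T4 = 3+11+8 = 22; finish at 22 days.
T7 has 15 days of float (longest path through it is 7).
The critical path is still T1→T3→T4; finish is now 22 days.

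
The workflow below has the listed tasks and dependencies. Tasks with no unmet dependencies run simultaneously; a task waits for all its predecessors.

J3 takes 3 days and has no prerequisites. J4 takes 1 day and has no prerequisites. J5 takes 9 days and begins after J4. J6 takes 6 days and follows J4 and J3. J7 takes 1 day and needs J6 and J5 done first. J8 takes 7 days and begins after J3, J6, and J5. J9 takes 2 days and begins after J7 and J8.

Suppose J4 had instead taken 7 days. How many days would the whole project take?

25

Baseline: J4→J5→J8→J9 = 1+9+7+2 = 19 → 19 days.
J4 lies on that path, so at 7 days the path becomes 25 days.
The critical path is still J4→J5→J8→J9; finish is now 25 days.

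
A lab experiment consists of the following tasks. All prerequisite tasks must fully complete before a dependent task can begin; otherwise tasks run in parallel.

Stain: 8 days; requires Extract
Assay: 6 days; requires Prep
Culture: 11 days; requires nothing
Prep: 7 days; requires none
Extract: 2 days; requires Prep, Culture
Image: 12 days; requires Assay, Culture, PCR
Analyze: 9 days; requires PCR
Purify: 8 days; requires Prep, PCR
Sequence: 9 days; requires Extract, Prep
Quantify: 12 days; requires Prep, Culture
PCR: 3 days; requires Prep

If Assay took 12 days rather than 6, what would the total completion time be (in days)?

31

Critical path before the change: Prep→Assay→Image = 7+6+12 = 25 giving 25 days.
Assay is on the critical path; changing it to 12 makes that path 31 days.
The critical path is still Prep→Assay→Image; finish is now 31 days.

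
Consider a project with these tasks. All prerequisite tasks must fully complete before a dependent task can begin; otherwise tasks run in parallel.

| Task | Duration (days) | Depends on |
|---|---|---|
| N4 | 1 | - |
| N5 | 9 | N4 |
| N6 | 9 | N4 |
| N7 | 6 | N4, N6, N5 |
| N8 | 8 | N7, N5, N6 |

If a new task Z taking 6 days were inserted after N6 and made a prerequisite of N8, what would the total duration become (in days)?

24

Originally the project takes 24 days.
With Z inserted, N8 now waits for max(N7, N5, N6, Z).
New critical path: N4→N5→N7→N8 = 1+9+6+8 = 24 ⇒ 24 days.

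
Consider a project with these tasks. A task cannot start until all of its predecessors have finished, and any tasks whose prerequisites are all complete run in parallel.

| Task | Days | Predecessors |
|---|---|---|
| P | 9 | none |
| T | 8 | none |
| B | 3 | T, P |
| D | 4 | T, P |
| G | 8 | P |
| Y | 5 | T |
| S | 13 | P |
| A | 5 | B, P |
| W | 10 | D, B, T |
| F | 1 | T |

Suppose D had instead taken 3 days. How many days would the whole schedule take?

22

Baseline: P→D→W = 9+4+10 = 23 → 23 days.
D lies on that path, so at 3 days the path becomes 22 days.
The binding chain switches to P→B→W = 9+3+10 = 22; finish 22 days.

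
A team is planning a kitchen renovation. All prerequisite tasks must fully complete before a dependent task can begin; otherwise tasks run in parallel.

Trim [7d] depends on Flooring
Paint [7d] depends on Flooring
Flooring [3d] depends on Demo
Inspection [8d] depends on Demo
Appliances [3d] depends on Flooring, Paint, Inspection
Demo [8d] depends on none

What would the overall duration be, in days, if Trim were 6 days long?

As given, the longest chain is Demo→Flooring→Paint→Appliances = 8+3+7+3 = 21, so the finish is 21 days.
The longest path through Trim is only 18 days, so Trim has float 3.
That remains the longest chain; total 21 days.

21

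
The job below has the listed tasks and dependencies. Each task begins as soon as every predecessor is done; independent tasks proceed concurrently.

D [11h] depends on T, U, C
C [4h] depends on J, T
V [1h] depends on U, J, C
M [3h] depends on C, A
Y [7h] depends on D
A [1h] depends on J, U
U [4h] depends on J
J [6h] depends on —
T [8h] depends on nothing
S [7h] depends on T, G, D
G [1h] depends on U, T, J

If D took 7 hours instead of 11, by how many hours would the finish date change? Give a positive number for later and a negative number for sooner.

Critical path before the change: T→C→D→Y = 8+4+11+7 = 30 giving 30 hours.
D is on the critical path; changing it to 7 makes that path 26 hours.
That remains the longest chain; total 26 hours.
Change in finish: 26 − 30 = -4 hours.

-4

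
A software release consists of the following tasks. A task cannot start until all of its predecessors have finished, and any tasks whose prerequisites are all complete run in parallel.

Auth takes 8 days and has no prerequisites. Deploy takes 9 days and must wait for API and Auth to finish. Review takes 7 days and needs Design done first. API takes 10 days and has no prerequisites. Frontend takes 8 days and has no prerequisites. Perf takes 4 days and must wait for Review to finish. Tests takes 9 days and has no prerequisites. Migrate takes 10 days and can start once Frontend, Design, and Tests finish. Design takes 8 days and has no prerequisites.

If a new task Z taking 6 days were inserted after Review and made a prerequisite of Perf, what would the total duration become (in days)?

25

Originally the plan takes 19 days.
With Z inserted, Perf now waits for max(Review, Z).
New critical path: Design→Review→Z→Perf = 8+7+6+4 = 25 ⇒ 25 days.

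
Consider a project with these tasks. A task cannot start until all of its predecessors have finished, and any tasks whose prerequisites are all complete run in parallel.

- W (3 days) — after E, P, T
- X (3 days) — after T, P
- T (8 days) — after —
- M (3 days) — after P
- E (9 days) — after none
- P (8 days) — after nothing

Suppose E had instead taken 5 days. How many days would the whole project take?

The binding path is E→W = 9+3 = 12; finish at 12 days.
Since E is critical, the -4 change carries straight to that chain (now 8 days).
Now T→W = 8+3 = 11 is longest, so the finish becomes 11 days.

11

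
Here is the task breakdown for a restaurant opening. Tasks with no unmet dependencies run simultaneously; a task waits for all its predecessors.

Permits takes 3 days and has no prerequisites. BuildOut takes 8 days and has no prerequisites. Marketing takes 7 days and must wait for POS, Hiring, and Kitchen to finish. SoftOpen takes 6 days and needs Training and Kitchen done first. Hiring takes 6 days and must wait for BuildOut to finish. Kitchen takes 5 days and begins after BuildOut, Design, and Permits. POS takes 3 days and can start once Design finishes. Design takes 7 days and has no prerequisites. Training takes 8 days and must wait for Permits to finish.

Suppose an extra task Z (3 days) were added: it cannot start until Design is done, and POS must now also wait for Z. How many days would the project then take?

21

Originally the project takes 21 days.
With Z inserted, POS now waits for max(Design, Z).
New critical path: BuildOut→Hiring→Marketing = 8+6+7 = 21 ⇒ 21 days.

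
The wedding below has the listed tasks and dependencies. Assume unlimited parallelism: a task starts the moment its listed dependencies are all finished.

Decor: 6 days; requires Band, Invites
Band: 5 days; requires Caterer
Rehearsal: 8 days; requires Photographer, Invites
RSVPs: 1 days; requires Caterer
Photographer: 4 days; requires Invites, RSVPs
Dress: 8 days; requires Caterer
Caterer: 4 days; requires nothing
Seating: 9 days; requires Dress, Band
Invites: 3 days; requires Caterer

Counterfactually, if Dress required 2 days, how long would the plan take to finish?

19

The binding path is Caterer→Dress→Seating = 4+8+9 = 21; finish at 21 days.
Since Dress is critical, the -6 change carries straight to that chain (now 15 days).
New critical path: Caterer→Invites→Photographer→Rehearsal = 4+3+4+8 = 19 ⇒ 19 days.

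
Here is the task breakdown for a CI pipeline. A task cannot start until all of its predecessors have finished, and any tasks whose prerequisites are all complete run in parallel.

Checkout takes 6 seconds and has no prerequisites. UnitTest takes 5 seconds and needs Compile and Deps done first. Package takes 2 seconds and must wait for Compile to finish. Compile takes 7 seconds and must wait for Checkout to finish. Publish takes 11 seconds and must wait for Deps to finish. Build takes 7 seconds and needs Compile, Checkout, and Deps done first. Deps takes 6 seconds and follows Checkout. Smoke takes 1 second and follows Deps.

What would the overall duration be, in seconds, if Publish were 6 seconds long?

Critical path before the change: Checkout→Deps→Publish = 6+6+11 = 23 giving 23 seconds.
Since Publish is critical, the -5 change carries straight to that chain (now 18 seconds).
Now Checkout→Compile→Build = 6+7+7 = 20 is longest, so the finish becomes 20 seconds.

20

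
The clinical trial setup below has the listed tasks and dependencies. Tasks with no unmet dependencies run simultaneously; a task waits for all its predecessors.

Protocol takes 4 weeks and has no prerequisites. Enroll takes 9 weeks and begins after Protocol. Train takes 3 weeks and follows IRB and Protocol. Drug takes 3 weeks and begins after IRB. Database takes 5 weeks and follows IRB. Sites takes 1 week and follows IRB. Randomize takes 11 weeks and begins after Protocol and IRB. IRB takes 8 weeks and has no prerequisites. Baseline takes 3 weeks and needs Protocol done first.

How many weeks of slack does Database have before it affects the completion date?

6

The longest chain is IRB→Randomize = 8+11 = 19; overall finish 19 weeks.
Database finishes as early as 13 and must finish by 19.
So Database can slip 19 − 13 = 6 weeks.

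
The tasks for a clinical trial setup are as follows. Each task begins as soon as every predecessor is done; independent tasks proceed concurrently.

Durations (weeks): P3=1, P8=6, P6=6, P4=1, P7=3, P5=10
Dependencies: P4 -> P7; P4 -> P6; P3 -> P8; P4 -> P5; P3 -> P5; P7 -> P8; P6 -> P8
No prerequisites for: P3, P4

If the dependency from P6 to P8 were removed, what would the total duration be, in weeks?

11

Original critical path: P4→P6→P8 = 1+6+6 = 13 ⇒ 13 weeks.
Without P6→P8, P8's earliest start moves from 7 to 4.
New critical path: P3→P5 = 1+10 = 11 ⇒ 11 weeks.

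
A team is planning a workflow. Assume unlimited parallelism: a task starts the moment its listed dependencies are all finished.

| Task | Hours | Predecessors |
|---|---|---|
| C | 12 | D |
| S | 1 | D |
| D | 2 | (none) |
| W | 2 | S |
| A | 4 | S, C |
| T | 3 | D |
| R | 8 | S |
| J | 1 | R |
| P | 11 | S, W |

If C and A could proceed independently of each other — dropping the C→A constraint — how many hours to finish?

16

With the dependency in place, D→C→A = 2+12+4 = 18 sets the finish at 18 hours.
Without C→A, A's earliest start moves from 14 to 3.
New critical path: D→S→W→P = 2+1+2+11 = 16 ⇒ 16 hours.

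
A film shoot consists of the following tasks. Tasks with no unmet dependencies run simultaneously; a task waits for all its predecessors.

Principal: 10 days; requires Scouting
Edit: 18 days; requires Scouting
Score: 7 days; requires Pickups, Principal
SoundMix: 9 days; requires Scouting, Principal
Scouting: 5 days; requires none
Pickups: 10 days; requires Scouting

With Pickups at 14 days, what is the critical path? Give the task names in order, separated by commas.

Scouting, Pickups, Score

Actual critical path: Scouting→Principal→SoundMix = 5+10+9 = 24 ⇒ 24 days.
Pickups has 2 days of float (longest path through it is 22).
New critical path: Scouting→Pickups→Score = 5+14+7 = 26 ⇒ 26 days.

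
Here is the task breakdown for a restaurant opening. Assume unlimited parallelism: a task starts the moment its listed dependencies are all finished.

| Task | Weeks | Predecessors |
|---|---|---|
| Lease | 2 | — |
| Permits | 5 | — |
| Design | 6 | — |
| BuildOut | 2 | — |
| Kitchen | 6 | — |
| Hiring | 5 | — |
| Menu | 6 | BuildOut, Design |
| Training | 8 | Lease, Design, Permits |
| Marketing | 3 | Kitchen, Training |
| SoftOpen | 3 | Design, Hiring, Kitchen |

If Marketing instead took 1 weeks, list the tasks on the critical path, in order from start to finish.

The binding path is Design→Training→Marketing = 6+8+3 = 17; finish at 17 weeks.
Marketing is on the critical path; changing it to 1 makes that path 15 weeks.
The critical path is still Design→Training→Marketing; finish is now 15 weeks.

Design, Training, Marketing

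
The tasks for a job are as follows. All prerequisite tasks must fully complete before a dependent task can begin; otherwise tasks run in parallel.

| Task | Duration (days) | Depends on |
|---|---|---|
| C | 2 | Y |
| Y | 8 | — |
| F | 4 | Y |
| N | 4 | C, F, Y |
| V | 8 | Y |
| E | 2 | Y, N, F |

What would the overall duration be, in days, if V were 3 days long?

As given, the longest chain is Y→F→N→E = 8+4+4+2 = 18, so the finish is 18 days.
The longest path through V is only 16 days, so V has float 2.
No other chain overtakes it, so the finish is 18 days.

18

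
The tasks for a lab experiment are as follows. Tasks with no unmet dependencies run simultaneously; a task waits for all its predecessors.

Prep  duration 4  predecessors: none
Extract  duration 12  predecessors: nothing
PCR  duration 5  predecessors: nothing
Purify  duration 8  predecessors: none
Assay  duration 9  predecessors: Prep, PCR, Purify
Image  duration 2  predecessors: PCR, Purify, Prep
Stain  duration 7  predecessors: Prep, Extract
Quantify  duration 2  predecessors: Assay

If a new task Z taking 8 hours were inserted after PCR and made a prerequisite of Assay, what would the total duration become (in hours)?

Originally the job takes 19 hours.
With Z inserted, Assay now waits for max(Prep, PCR, Purify, Z).
New critical path: PCR→Z→Assay→Quantify = 5+8+9+2 = 24 ⇒ 24 hours.

24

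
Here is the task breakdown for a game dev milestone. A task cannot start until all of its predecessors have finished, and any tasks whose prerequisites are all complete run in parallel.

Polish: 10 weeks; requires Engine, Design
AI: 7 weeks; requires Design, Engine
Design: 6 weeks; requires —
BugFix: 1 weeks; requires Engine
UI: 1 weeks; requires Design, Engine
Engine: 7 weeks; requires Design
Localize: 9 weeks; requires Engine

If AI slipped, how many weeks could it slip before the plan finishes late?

3

Design→Engine→Polish = 6+7+10 = 23 sets the makespan at 23 weeks.
AI finishes as early as 20 and must finish by 23.
So AI can slip 23 − 20 = 3 weeks.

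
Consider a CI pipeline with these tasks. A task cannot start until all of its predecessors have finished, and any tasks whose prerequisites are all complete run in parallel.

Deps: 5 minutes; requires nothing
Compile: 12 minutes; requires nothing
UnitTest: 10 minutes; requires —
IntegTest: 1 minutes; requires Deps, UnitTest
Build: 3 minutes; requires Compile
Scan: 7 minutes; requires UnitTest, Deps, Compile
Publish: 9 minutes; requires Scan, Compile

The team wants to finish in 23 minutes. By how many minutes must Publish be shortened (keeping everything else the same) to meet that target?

Current finish: 28 minutes; target: 23.
Publish is on every critical path, so each minute cut from Publish cuts the finish by one (this holds down to a finish of 20).
Need 28 − 23 = 5 minutes off Publish → Publish becomes 4 minutes, finish becomes 23.

5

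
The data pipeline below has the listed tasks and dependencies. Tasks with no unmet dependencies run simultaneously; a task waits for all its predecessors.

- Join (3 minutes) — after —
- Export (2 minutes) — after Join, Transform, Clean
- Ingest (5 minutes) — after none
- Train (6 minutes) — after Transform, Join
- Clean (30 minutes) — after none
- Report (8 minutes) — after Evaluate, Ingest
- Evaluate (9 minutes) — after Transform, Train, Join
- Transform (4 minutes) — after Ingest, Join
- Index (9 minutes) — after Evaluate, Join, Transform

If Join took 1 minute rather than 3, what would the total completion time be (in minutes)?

33

Actual critical path: Ingest→Transform→Train→Evaluate→Index = 5+4+6+9+9 = 33 ⇒ 33 minutes.
Join has 2 minutes of float (longest path through it is 31).
The critical path is still Ingest→Transform→Train→Evaluate→Index; finish is now 33 minutes.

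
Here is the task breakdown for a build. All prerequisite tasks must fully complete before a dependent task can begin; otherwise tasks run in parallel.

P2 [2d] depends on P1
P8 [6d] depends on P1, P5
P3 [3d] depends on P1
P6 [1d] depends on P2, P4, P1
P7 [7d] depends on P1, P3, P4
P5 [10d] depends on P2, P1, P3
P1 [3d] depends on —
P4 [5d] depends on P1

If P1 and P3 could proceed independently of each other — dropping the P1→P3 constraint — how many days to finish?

Original critical path: P1→P3→P5→P8 = 3+3+10+6 = 22 ⇒ 22 days.
Without P1→P3, P3's earliest start moves from 3 to 0.
The longest chain is now P1→P2→P5→P8 = 3+2+10+6 = 21, so the job takes 21 days.

21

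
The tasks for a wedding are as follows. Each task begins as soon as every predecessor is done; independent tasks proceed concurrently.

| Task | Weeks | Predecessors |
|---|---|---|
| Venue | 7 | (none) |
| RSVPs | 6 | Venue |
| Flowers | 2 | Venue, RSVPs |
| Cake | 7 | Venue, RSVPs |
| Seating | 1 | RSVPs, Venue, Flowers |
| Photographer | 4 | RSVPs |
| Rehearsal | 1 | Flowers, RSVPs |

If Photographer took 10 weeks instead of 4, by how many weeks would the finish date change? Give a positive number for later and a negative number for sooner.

Actual critical path: Venue→RSVPs→Cake = 7+6+7 = 20 ⇒ 20 weeks.
Photographer has 3 weeks of float (longest path through it is 17).
New critical path: Venue→RSVPs→Photographer = 7+6+10 = 23 ⇒ 23 weeks.
Change in finish: 23 − 20 = +3 weeks.

3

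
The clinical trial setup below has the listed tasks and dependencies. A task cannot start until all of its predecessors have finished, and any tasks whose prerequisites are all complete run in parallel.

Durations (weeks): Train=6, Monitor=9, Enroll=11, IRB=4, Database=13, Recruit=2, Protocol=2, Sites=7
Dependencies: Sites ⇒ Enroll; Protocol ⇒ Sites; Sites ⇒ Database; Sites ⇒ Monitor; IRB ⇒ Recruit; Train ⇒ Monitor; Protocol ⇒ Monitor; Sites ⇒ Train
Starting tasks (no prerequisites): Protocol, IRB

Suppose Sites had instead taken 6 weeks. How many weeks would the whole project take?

Actual critical path: Protocol→Sites→Train→Monitor = 2+7+6+9 = 24 ⇒ 24 weeks.
Sites is on the critical path; changing it to 6 makes that path 23 weeks.
No other chain overtakes it, so the finish is 23 weeks.

23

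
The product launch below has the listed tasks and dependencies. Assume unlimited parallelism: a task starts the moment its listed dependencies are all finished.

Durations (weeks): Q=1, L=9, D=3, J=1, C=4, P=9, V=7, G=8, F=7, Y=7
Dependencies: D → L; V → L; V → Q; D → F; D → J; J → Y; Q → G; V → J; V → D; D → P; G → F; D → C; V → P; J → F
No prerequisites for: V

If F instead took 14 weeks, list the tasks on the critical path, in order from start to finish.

V, Q, G, F

As given, the longest chain is V→Q→G→F = 7+1+8+7 = 23, so the finish is 23 weeks.
F lies on that path, so at 14 weeks the path becomes 30 weeks.
The critical path is still V→Q→G→F; finish is now 30 weeks.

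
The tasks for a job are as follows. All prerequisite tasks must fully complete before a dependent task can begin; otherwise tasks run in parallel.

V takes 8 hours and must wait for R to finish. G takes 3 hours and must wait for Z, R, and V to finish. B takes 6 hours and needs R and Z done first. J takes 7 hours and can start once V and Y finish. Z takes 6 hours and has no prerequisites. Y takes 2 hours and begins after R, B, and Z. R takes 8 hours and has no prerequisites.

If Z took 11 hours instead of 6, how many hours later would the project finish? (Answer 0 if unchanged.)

Baseline: R→B→Y→J = 8+6+2+7 = 23 → 23 hours.
Z is off the critical path — its longest chain is 21 hours, giving 2 of slack.
Now Z→B→Y→J = 11+6+2+7 = 26 is longest, so the finish becomes 26 hours.
Change in finish: 26 − 23 = +3 hours.

3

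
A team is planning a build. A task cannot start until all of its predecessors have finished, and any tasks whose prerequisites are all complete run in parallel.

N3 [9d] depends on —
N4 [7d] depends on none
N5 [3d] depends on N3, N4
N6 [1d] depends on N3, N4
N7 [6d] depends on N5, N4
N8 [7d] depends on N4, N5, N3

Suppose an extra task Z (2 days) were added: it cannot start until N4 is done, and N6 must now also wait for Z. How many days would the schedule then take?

Originally the schedule takes 19 days.
With Z inserted, N6 now waits for max(N3, N4, Z).
New critical path: N3→N5→N8 = 9+3+7 = 19 ⇒ 19 days.

19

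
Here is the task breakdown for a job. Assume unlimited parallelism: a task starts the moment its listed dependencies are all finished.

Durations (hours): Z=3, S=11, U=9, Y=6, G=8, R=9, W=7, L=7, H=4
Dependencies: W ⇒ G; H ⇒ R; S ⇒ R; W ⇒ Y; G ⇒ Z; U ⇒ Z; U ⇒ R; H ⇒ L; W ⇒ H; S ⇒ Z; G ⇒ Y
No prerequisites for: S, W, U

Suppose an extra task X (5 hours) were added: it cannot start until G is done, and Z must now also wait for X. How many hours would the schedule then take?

23

Originally the schedule takes 21 hours.
With X inserted, Z now waits for max(U, S, G, X).
New critical path: W→G→X→Z = 7+8+5+3 = 23 ⇒ 23 hours.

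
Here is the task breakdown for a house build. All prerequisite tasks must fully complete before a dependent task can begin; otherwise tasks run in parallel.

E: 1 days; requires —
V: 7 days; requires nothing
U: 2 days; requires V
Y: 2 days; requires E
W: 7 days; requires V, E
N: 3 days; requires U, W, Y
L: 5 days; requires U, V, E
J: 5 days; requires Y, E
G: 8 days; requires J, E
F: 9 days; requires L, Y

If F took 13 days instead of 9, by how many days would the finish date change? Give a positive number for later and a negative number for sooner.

Baseline: V→U→L→F = 7+2+5+9 = 23 → 23 days.
F lies on that path, so at 13 days the path becomes 27 days.
No other chain overtakes it, so the finish is 27 days.
Change in finish: 27 − 23 = +4 days.

4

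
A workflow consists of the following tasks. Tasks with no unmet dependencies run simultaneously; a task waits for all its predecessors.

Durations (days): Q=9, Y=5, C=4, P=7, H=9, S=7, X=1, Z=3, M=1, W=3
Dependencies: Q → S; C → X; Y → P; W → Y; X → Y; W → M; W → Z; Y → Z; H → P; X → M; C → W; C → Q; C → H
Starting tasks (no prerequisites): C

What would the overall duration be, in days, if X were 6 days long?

22

Actual critical path: C→Q→S = 4+9+7 = 20 ⇒ 20 days.
The longest path through X is only 17 days, so X has float 3.
The binding chain switches to C→X→Y→P = 4+6+5+7 = 22; finish 22 days.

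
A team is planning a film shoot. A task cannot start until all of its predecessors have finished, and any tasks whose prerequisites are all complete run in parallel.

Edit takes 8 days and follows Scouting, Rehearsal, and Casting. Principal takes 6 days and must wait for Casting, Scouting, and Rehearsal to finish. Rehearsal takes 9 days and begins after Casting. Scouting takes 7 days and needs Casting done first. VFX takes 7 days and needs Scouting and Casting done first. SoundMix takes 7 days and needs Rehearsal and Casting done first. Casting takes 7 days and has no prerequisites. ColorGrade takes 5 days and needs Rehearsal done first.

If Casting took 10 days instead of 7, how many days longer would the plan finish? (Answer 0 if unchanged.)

3

Actual critical path: Casting→Rehearsal→Edit = 7+9+8 = 24 ⇒ 24 days.
Casting lies on that path, so at 10 days the path becomes 27 days.
No other chain overtakes it, so the finish is 27 days.
Change in finish: 27 − 24 = +3 days.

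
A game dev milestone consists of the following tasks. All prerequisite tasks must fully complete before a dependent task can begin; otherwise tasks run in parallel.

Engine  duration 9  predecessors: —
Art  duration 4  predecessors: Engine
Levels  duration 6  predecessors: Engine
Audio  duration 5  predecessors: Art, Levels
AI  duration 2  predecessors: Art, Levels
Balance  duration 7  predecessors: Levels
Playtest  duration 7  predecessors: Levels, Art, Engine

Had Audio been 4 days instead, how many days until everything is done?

The binding path is Engine→Levels→Balance = 9+6+7 = 22; finish at 22 days.
Audio has 2 days of float (longest path through it is 20).
The critical path is still Engine→Levels→Balance; finish is now 22 days.

22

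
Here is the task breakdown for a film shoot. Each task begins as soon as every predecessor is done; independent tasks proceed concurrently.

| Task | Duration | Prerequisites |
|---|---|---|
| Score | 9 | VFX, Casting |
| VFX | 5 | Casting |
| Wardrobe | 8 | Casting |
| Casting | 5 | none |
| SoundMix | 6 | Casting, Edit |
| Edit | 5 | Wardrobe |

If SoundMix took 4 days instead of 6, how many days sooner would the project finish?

2

Baseline: Casting→Wardrobe→Edit→SoundMix = 5+8+5+6 = 24 → 24 days.
SoundMix lies on that path, so at 4 days the path becomes 22 days.
No other chain overtakes it, so the finish is 22 days.
Change in finish: 22 − 24 = -2 days.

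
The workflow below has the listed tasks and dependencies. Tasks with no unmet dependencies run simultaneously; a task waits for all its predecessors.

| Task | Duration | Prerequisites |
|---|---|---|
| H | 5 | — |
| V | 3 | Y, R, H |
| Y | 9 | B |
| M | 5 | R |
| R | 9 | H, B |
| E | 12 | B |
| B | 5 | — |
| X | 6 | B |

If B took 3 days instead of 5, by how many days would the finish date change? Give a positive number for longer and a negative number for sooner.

Actual critical path: B→R→M = 5+9+5 = 19 ⇒ 19 days.
Since B is critical, the -2 change carries straight to that chain (now 17 days).
The binding chain switches to H→R→M = 5+9+5 = 19; finish 19 days.
Change in finish: 19 − 19 = +0 days.

0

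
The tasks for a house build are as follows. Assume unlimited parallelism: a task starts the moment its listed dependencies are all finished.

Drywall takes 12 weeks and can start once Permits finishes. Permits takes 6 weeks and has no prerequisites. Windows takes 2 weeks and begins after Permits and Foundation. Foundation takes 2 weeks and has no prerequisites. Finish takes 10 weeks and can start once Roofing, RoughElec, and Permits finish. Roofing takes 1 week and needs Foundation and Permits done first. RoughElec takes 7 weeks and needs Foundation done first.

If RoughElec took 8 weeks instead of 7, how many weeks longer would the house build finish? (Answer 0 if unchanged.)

1

Baseline: Foundation→RoughElec→Finish = 2+7+10 = 19 → 19 weeks.
Since RoughElec is critical, the +1 change carries straight to that chain (now 20 weeks).
No other chain overtakes it, so the finish is 20 weeks.
Change in finish: 20 − 19 = +1 weeks.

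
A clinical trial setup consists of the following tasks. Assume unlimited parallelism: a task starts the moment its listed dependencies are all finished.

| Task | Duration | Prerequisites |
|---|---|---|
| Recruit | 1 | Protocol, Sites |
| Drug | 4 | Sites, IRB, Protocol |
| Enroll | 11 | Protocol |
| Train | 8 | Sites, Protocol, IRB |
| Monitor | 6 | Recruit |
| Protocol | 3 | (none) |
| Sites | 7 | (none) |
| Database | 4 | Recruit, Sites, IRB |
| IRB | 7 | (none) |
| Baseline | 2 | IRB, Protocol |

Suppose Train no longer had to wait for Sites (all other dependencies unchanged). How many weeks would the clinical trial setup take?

15

Before: longest chain IRB→Train = 7+8 = 15, finish 15.
Dropping Sites→Train doesn't change Train's earliest start (7); another predecessor still binds.
After: IRB→Train = 7+8 = 15 → 15 weeks.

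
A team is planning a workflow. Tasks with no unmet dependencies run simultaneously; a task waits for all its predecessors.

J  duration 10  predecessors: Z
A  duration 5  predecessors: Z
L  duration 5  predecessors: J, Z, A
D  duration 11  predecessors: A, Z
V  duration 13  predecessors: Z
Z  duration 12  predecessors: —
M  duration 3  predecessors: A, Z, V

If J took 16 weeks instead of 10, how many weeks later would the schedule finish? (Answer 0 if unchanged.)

Actual critical path: Z→A→D = 12+5+11 = 28 ⇒ 28 weeks.
The longest path through J is only 27 weeks, so J has float 1.
New critical path: Z→J→L = 12+16+5 = 33 ⇒ 33 weeks.
Change in finish: 33 − 28 = +5 weeks.

5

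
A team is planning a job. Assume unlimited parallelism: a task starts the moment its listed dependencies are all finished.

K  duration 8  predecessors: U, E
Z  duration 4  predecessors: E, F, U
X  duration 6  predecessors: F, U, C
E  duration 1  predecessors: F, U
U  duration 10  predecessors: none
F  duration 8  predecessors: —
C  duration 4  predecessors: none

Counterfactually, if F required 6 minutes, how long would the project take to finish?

19

Critical path before the change: U→E→K = 10+1+8 = 19 giving 19 minutes.
The longest path through F is only 17 minutes, so F has float 2.
That remains the longest chain; total 19 minutes.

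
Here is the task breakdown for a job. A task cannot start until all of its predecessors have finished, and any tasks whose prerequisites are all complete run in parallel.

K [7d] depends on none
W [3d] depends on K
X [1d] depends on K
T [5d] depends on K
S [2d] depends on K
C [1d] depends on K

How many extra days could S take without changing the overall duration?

The longest chain is K→T = 7+5 = 12; overall finish 12 days.
The longest chain containing S totals 9 days.
Float = 12 − 9 = 3.

3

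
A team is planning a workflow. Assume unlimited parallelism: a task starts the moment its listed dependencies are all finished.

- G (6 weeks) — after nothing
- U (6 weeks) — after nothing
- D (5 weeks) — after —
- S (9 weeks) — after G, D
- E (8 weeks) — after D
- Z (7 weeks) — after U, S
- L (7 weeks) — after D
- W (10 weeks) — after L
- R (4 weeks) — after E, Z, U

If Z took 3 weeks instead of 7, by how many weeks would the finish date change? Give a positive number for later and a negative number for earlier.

-4

The binding path is G→S→Z→R = 6+9+7+4 = 26; finish at 26 weeks.
Z lies on that path, so at 3 weeks the path becomes 22 weeks.
No other chain overtakes it, so the finish is 22 weeks.
Change in finish: 22 − 26 = -4 weeks.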